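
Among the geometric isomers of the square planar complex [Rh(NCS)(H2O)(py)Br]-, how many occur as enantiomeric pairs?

A square has two trans pairs of vertices; adjacent vertices are cis.
Systematic placement gives 3 geometric isomers: (Br/NCS trans, H2O/py trans); (Br/py trans, H2O/NCS trans); (Br/H2O trans, NCS/py trans).
Each arrangement has an internal mirror plane or centre of symmetry, so none is chiral.

0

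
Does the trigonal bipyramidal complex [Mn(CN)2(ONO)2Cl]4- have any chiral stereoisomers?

yes

A trigonal bipyramid has two axial and three equatorial sites, which are chemically inequivalent.
Placing the ligands in turn and identifying arrangements related by rotation or reflection leaves 5 distinct geometric isomers.
One of these lacks any improper symmetry element and so occurs as an enantiomeric pair, giving 5 + 1 = 6 stereoisomers in total.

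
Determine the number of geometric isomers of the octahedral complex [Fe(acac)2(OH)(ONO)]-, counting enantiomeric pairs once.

2

The six octahedral sites form three mutually perpendicular trans pairs.
Each acac is bidentate and must span two cis positions.
Working through the distinct placements yields 2 geometric isomers: OH and ONO mutually trans; OH and ONO mutually cis (chiral).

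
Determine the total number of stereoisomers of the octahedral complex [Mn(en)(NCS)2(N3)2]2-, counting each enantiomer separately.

4

Each en is bidentate and must span two cis positions.
Working through the distinct placements yields 3 geometric isomers: NCS cis, N3 trans; NCS cis, N3 cis (chiral); NCS trans, N3 cis.
One of these lacks any improper symmetry element and so occurs as an enantiomeric pair, giving 3 + 1 = 4 stereoisomers in total.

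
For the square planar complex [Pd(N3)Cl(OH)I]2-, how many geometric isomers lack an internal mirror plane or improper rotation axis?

0

In a square planar complex each vertex has one trans partner and two cis neighbours.
Working through the distinct placements yields 3 geometric isomers: (Cl/N3 trans, I/OH trans); (Cl/OH trans, I/N3 trans); (Cl/I trans, N3/OH trans).
Each arrangement has an internal mirror plane or centre of symmetry, so none is chiral.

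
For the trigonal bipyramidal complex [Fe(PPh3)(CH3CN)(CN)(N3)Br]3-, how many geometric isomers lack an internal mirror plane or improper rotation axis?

10

In a trigonal bipyramid the two axial positions differ from the three equatorial ones.
Exhaustive case analysis gives 10 geometric isomers.
Of these, 10 lack any improper symmetry element and so occur as enantiomeric pairs, giving 10 + 10 = 20 stereoisomers in total.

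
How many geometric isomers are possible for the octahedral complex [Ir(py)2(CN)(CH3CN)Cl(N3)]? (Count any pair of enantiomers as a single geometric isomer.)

9

An octahedron has six vertices in three trans pairs; every non-trans pair is cis.
Exhaustive case analysis gives 9 geometric isomers.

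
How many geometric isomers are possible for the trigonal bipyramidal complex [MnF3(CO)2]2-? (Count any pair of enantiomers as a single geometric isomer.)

3

A trigonal bipyramid has two axial and three equatorial sites, which are chemically inequivalent.
The distinct arrangements are (3 in all): CO both axial; CO one axial, one equatorial; CO both equatorial.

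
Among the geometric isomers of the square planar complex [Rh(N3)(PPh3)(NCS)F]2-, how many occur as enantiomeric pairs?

0

Working through the distinct placements yields 3 geometric isomers: (F/NCS trans, N3/PPh3 trans); (F/PPh3 trans, N3/NCS trans); (F/N3 trans, NCS/PPh3 trans).
Each arrangement has an internal mirror plane or centre of symmetry, so none is chiral.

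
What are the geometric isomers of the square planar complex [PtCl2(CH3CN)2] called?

A square has two trans pairs of vertices; adjacent vertices are cis.
Working through the distinct placements yields 2 geometric isomers: Cl cis; Cl trans.

cis and trans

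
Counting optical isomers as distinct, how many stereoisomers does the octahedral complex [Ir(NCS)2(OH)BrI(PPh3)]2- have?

In an octahedral complex each vertex has one trans partner and four cis neighbours.
Placing the ligands in turn and identifying arrangements related by rotation or reflection leaves 9 distinct geometric isomers.
Of these, 6 lack any improper symmetry element and so occur as enantiomeric pairs, giving 9 + 6 = 15 stereoisomers in total.

15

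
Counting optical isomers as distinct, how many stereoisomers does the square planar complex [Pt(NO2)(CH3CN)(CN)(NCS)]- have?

3

In a square planar complex each vertex has one trans partner and two cis neighbours.
Systematic placement gives 3 geometric isomers: (CH3CN/NCS trans, CN/NO2 trans); (CH3CN/NO2 trans, CN/NCS trans); (CH3CN/CN trans, NCS/NO2 trans).
Each arrangement has an internal mirror plane or centre of symmetry, so none is chiral.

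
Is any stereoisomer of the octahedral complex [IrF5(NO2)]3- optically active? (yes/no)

Only one geometric arrangement is possible.

no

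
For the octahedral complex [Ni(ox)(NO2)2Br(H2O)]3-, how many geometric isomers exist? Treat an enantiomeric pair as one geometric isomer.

4

Each ox is bidentate and must span two cis positions.
The distinct arrangements are (4 in all): NO2 cis (3 arrangements, 2 chiral); NO2 trans.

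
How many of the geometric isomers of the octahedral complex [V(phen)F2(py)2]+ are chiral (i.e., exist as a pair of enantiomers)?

In an octahedral complex each vertex has one trans partner and four cis neighbours.
Each phen is bidentate and must span two cis positions.
There are 3 geometric isomers: F trans, py cis; F cis, py trans; F cis, py cis (chiral).
One of these lacks any improper symmetry element and so occurs as an enantiomeric pair, giving 3 + 1 = 4 stereoisomers in total.

1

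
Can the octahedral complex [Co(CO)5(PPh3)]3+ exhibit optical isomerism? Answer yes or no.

An octahedron has six vertices in three trans pairs; every non-trans pair is cis.
Only one geometric arrangement is possible.

no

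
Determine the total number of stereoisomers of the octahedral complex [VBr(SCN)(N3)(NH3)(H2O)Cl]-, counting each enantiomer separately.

30

Systematic enumeration (placing each ligand type in turn and discarding arrangements equivalent by rotation or reflection) gives 15 geometric isomers.
Of these, 15 lack any improper symmetry element and so occur as enantiomeric pairs, giving 15 + 15 = 30 stereoisomers in total.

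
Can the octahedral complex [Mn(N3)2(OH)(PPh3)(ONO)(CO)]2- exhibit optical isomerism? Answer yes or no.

The six octahedral sites form three mutually perpendicular trans pairs.
Placing the ligands in turn and identifying arrangements related by rotation or reflection leaves 9 distinct geometric isomers.
Of these, 6 lack any improper symmetry element and so occur as enantiomeric pairs, giving 9 + 6 = 15 stereoisomers in total.

yes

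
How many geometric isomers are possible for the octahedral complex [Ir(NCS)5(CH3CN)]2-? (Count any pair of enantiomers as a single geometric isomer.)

Only one geometric arrangement is possible.

1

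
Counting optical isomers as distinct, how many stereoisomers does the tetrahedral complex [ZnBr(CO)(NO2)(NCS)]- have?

2

In a tetrahedral complex all four positions are equivalent and every pair of ligands is adjacent — there is no cis/trans distinction.
Only one geometric arrangement is possible; it has no improper symmetry element, so it exists as a pair of enantiomers (2 stereoisomers).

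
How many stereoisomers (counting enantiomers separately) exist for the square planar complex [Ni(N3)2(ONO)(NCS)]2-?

A square has two trans pairs of vertices; adjacent vertices are cis.
The distinct arrangements are (2 in all): N3 cis; N3 trans.
Each arrangement has an internal mirror plane or centre of symmetry, so none is chiral.

2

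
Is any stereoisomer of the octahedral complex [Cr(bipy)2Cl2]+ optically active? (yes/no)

yes

The six octahedral sites form three mutually perpendicular trans pairs.
Each bipy is bidentate and must span two cis positions.
Working through the distinct placements yields 2 geometric isomers: Cl trans; Cl cis (chiral).
One of these lacks any improper symmetry element and so occurs as an enantiomeric pair, giving 2 + 1 = 3 stereoisomers in total.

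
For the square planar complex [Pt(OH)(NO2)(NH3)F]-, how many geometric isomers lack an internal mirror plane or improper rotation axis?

0

A square has two trans pairs of vertices; adjacent vertices are cis.
Working through the distinct placements yields 3 geometric isomers: (F/NO2 trans, NH3/OH trans); (F/OH trans, NH3/NO2 trans); (F/NH3 trans, NO2/OH trans).
Each arrangement has an internal mirror plane or centre of symmetry, so none is chiral.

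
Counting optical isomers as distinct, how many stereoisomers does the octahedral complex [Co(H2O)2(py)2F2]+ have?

There are 5 geometric isomers: H2O trans, py trans, F trans; H2O cis, py cis, F trans; H2O cis, py trans, F cis; H2O cis, py cis, F cis (chiral); H2O trans, py cis, F cis.
One of these lacks any improper symmetry element and so occurs as an enantiomeric pair, giving 5 + 1 = 6 stereoisomers in total.

6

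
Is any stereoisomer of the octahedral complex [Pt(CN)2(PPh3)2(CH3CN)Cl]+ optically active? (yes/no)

yes

The six octahedral sites form three mutually perpendicular trans pairs.
Working through the distinct placements yields 6 geometric isomers: CN cis, PPh3 trans; CN cis, PPh3 cis (3 arrangements, 2 chiral); CN trans, PPh3 trans; CN trans, PPh3 cis.
Of these, 2 lack any improper symmetry element and so occur as enantiomeric pairs, giving 6 + 2 = 8 stereoisomers in total.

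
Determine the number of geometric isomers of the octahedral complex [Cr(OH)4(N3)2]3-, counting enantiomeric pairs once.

The six octahedral sites form three mutually perpendicular trans pairs.
Systematic placement gives 2 geometric isomers: N3 trans; N3 cis.

2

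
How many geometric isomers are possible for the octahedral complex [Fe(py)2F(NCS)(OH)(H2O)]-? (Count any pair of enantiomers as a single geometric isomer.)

An octahedron has six vertices in three trans pairs; every non-trans pair is cis.
Systematic enumeration (placing each ligand type in turn and discarding arrangements equivalent by rotation or reflection) gives 9 geometric isomers.

9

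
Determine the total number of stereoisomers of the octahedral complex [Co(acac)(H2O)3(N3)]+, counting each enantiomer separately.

2

An octahedron has six vertices in three trans pairs; every non-trans pair is cis.
Each acac is bidentate and must span two cis positions.
There are 2 geometric isomers: H2O mer; H2O fac.
Each arrangement has an internal mirror plane or centre of symmetry, so none is chiral.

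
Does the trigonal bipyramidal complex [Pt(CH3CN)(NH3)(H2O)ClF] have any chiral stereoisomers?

yes

Exhaustive case analysis gives 10 geometric isomers.
Of these, 10 lack any improper symmetry element and so occur as enantiomeric pairs, giving 10 + 10 = 20 stereoisomers in total.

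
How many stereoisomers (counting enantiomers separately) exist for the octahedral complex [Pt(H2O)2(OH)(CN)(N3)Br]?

15

An octahedron has six vertices in three trans pairs; every non-trans pair is cis.
Systematic enumeration (placing each ligand type in turn and discarding arrangements equivalent by rotation or reflection) gives 9 geometric isomers.
Of these, 6 lack any improper symmetry element and so occur as enantiomeric pairs, giving 9 + 6 = 15 stereoisomers in total.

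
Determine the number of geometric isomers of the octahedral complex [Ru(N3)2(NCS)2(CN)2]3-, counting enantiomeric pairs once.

An octahedron has six vertices in three trans pairs; every non-trans pair is cis.
The distinct arrangements are (5 in all): N3 trans, NCS trans, CN trans; N3 cis, NCS cis, CN trans; N3 cis, NCS trans, CN cis; N3 cis, NCS cis, CN cis (chiral); N3 trans, NCS cis, CN cis.

5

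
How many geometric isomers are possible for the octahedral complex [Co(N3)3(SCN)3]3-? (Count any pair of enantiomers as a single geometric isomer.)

2

Working through the distinct placements yields 2 geometric isomers: N3 mer; N3 fac.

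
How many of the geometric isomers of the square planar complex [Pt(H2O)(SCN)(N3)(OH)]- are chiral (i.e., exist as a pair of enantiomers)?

0

Working through the distinct placements yields 3 geometric isomers: (H2O/OH trans, N3/SCN trans); (H2O/SCN trans, N3/OH trans); (H2O/N3 trans, OH/SCN trans).
Each arrangement has an internal mirror plane or centre of symmetry, so none is chiral.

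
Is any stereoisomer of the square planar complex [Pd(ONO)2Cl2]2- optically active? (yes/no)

A square has two trans pairs of vertices; adjacent vertices are cis.
The distinct arrangements are (2 in all): ONO cis; ONO trans.
Each arrangement has an internal mirror plane or centre of symmetry, so none is chiral.

no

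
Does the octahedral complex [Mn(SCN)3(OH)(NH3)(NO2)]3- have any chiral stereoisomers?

Working through the distinct placements yields 4 geometric isomers: SCN mer (3 arrangements); SCN fac (chiral).
One of these lacks any improper symmetry element and so occurs as an enantiomeric pair, giving 4 + 1 = 5 stereoisomers in total.

yes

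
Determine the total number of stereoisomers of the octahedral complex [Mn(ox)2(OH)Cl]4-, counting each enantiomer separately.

3

An octahedron has six vertices in three trans pairs; every non-trans pair is cis.
Each ox is bidentate and must span two cis positions.
Working through the distinct placements yields 2 geometric isomers: OH and Cl mutually trans; OH and Cl mutually cis (chiral).
One of these lacks any improper symmetry element and so occurs as an enantiomeric pair, giving 2 + 1 = 3 stereoisomers in total.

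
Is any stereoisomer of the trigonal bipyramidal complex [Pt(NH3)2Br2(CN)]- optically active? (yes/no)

yes

Exhaustive case analysis gives 5 geometric isomers.
One of these lacks any improper symmetry element and so occurs as an enantiomeric pair, giving 5 + 1 = 6 stereoisomers in total.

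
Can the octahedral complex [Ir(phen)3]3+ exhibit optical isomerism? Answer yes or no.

yes

Each phen is bidentate and must span two cis positions.
Only one geometric arrangement is possible; it has no improper symmetry element, so it exists as a pair of enantiomers (2 stereoisomers).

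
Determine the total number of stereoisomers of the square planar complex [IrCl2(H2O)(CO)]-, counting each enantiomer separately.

2

In a square planar complex each vertex has one trans partner and two cis neighbours.
The distinct arrangements are (2 in all): Cl cis; Cl trans.
Each arrangement has an internal mirror plane or centre of symmetry, so none is chiral.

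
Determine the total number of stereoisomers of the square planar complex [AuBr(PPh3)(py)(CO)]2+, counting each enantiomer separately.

A square has two trans pairs of vertices; adjacent vertices are cis.
There are 3 geometric isomers: (Br/PPh3 trans, CO/py trans); (Br/py trans, CO/PPh3 trans); (Br/CO trans, PPh3/py trans).
Each arrangement has an internal mirror plane or centre of symmetry, so none is chiral.

3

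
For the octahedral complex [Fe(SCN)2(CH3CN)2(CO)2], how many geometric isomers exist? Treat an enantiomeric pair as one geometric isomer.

5

In an octahedral complex each vertex has one trans partner and four cis neighbours.
Working through the distinct placements yields 5 geometric isomers: SCN trans, CH3CN trans, CO trans; SCN cis, CH3CN trans, CO cis; SCN trans, CH3CN cis, CO cis; SCN cis, CH3CN cis, CO cis (chiral); SCN cis, CH3CN cis, CO trans.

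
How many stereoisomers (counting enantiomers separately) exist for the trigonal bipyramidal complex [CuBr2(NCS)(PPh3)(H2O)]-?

Placing the ligands in turn and identifying arrangements related by rotation or reflection leaves 7 distinct geometric isomers.
Of these, 3 lack any improper symmetry element and so occur as enantiomeric pairs, giving 7 + 3 = 10 stereoisomers in total.

10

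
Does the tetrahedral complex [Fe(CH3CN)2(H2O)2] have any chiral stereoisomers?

no

Only one geometric arrangement is possible.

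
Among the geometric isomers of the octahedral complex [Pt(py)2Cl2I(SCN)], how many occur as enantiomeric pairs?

Systematic placement gives 6 geometric isomers: py trans, Cl trans; py cis, Cl trans; py trans, Cl cis; py cis, Cl cis (3 arrangements, 2 chiral).
Of these, 2 lack any improper symmetry element and so occur as enantiomeric pairs, giving 6 + 2 = 8 stereoisomers in total.

2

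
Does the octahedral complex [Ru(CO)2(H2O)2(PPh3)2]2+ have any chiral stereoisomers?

yes

Systematic placement gives 5 geometric isomers: CO trans, H2O trans, PPh3 trans; CO trans, H2O cis, PPh3 cis; CO cis, H2O cis, PPh3 trans; CO cis, H2O cis, PPh3 cis (chiral); CO cis, H2O trans, PPh3 cis.
One of these lacks any improper symmetry element and so occurs as an enantiomeric pair, giving 5 + 1 = 6 stereoisomers in total.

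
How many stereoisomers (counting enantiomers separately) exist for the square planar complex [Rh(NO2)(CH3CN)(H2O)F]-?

3

In a square planar complex each vertex has one trans partner and two cis neighbours.
Systematic placement gives 3 geometric isomers: (CH3CN/H2O trans, F/NO2 trans); (CH3CN/NO2 trans, F/H2O trans); (CH3CN/F trans, H2O/NO2 trans).
Each arrangement has an internal mirror plane or centre of symmetry, so none is chiral.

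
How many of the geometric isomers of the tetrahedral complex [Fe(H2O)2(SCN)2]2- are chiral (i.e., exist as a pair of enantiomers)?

0

Only one geometric arrangement is possible.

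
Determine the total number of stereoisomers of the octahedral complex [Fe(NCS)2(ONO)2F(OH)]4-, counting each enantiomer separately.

8

An octahedron has six vertices in three trans pairs; every non-trans pair is cis.
The distinct arrangements are (6 in all): NCS cis, ONO trans; NCS cis, ONO cis (3 arrangements, 2 chiral); NCS trans, ONO trans; NCS trans, ONO cis.
Of these, 2 lack any improper symmetry element and so occur as enantiomeric pairs, giving 6 + 2 = 8 stereoisomers in total.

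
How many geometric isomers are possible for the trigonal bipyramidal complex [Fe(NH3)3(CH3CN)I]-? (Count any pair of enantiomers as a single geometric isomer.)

In a trigonal bipyramid the two axial positions differ from the three equatorial ones.
Systematic placement gives 4 geometric isomers: CH3CN axial, I axial; CH3CN axial, I equatorial; CH3CN equatorial, I axial; CH3CN equatorial, I equatorial.

4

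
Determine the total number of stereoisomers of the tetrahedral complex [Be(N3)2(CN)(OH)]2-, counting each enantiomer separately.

All four vertices of a tetrahedron are equivalent and mutually adjacent, so cis/trans isomerism cannot arise.
Only one geometric arrangement is possible.

1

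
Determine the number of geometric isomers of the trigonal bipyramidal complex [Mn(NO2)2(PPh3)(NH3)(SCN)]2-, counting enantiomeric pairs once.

7

In a trigonal bipyramid the two axial positions differ from the three equatorial ones.
Placing the ligands in turn and identifying arrangements related by rotation or reflection leaves 7 distinct geometric isomers.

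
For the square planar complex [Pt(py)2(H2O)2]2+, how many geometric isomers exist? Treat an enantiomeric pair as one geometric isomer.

2

A square has two trans pairs of vertices; adjacent vertices are cis.
There are 2 geometric isomers: py cis; py trans.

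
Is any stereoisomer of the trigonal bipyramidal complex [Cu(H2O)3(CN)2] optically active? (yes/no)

no

Working through the distinct placements yields 3 geometric isomers: CN both axial; CN one axial, one equatorial; CN both equatorial.
Each arrangement has an internal mirror plane or centre of symmetry, so none is chiral.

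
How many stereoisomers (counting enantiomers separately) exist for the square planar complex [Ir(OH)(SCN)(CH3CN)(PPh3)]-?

3

Working through the distinct placements yields 3 geometric isomers: (CH3CN/PPh3 trans, OH/SCN trans); (CH3CN/SCN trans, OH/PPh3 trans); (CH3CN/OH trans, PPh3/SCN trans).
Each arrangement has an internal mirror plane or centre of symmetry, so none is chiral.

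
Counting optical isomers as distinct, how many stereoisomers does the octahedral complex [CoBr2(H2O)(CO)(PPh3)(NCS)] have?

The six octahedral sites form three mutually perpendicular trans pairs.
Exhaustive case analysis gives 9 geometric isomers.
Of these, 6 lack any improper symmetry element and so occur as enantiomeric pairs, giving 9 + 6 = 15 stereoisomers in total.

15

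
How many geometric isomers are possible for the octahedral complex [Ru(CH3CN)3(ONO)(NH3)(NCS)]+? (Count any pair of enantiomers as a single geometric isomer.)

Working through the distinct placements yields 4 geometric isomers: CH3CN mer (3 arrangements); CH3CN fac (chiral).

4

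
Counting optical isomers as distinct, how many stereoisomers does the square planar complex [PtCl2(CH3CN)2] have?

In a square planar complex each vertex has one trans partner and two cis neighbours.
Working through the distinct placements yields 2 geometric isomers: Cl cis; Cl trans.
Each arrangement has an internal mirror plane or centre of symmetry, so none is chiral.

2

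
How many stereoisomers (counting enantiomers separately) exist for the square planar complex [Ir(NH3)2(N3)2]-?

2

In a square planar complex each vertex has one trans partner and two cis neighbours.
Working through the distinct placements yields 2 geometric isomers: NH3 cis; NH3 trans.
Each arrangement has an internal mirror plane or centre of symmetry, so none is chiral.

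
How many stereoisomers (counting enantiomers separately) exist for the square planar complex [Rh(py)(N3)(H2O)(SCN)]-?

3

In a square planar complex each vertex has one trans partner and two cis neighbours.
The distinct arrangements are (3 in all): (H2O/SCN trans, N3/py trans); (H2O/py trans, N3/SCN trans); (H2O/N3 trans, SCN/py trans).
Each arrangement has an internal mirror plane or centre of symmetry, so none is chiral.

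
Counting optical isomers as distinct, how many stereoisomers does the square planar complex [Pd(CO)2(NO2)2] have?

In a square planar complex each vertex has one trans partner and two cis neighbours.
Systematic placement gives 2 geometric isomers: CO cis; CO trans.
Each arrangement has an internal mirror plane or centre of symmetry, so none is chiral.

2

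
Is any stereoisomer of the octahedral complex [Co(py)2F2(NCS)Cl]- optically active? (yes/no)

yes

The six octahedral sites form three mutually perpendicular trans pairs.
Working through the distinct placements yields 6 geometric isomers: py trans, F cis; py cis, F cis (3 arrangements, 2 chiral); py trans, F trans; py cis, F trans.
Of these, 2 lack any improper symmetry element and so occur as enantiomeric pairs, giving 6 + 2 = 8 stereoisomers in total.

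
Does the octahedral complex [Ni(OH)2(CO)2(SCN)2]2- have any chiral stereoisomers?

yes

The six octahedral sites form three mutually perpendicular trans pairs.
Systematic placement gives 5 geometric isomers: OH trans, CO trans, SCN trans; OH cis, CO trans, SCN cis; OH cis, CO cis, SCN trans; OH cis, CO cis, SCN cis (chiral); OH trans, CO cis, SCN cis.
One of these lacks any improper symmetry element and so occurs as an enantiomeric pair, giving 5 + 1 = 6 stereoisomers in total.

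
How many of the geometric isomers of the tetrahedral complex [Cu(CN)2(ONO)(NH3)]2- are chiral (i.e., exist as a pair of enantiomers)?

All four vertices of a tetrahedron are equivalent and mutually adjacent, so cis/trans isomerism cannot arise.
Only one geometric arrangement is possible.

0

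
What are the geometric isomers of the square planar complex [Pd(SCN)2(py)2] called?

cis and trans

There are 2 geometric isomers: SCN cis; SCN trans.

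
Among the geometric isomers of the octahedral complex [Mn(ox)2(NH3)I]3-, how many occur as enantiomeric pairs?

The six octahedral sites form three mutually perpendicular trans pairs.
Each ox is bidentate and must span two cis positions.
The distinct arrangements are (2 in all): NH3 and I mutually trans; NH3 and I mutually cis (chiral).
One of these lacks any improper symmetry element and so occurs as an enantiomeric pair, giving 2 + 1 = 3 stereoisomers in total.

1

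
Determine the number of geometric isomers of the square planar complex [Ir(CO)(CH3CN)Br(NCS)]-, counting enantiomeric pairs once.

A square has two trans pairs of vertices; adjacent vertices are cis.
The distinct arrangements are (3 in all): (Br/CO trans, CH3CN/NCS trans); (Br/NCS trans, CH3CN/CO trans); (Br/CH3CN trans, CO/NCS trans).

3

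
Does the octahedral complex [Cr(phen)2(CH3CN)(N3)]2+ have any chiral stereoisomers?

yes

In an octahedral complex each vertex has one trans partner and four cis neighbours.
Each phen is bidentate and must span two cis positions.
Systematic placement gives 2 geometric isomers: CH3CN and N3 mutually trans; CH3CN and N3 mutually cis (chiral).
One of these lacks any improper symmetry element and so occurs as an enantiomeric pair, giving 2 + 1 = 3 stereoisomers in total.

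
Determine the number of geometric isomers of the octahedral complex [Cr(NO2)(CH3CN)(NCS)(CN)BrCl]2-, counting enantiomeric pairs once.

In an octahedral complex each vertex has one trans partner and four cis neighbours.
Exhaustive case analysis gives 15 geometric isomers.

15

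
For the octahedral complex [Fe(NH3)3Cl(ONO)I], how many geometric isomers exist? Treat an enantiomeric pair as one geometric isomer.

4

In an octahedral complex each vertex has one trans partner and four cis neighbours.
The distinct arrangements are (4 in all): NH3 mer (3 arrangements); NH3 fac (chiral).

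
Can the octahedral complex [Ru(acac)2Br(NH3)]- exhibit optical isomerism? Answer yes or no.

In an octahedral complex each vertex has one trans partner and four cis neighbours.
Each acac is bidentate and must span two cis positions.
There are 2 geometric isomers: Br and NH3 mutually trans; Br and NH3 mutually cis (chiral).
One of these lacks any improper symmetry element and so occurs as an enantiomeric pair, giving 2 + 1 = 3 stereoisomers in total.

yes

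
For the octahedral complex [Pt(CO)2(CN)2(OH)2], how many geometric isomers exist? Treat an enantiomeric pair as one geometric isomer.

In an octahedral complex each vertex has one trans partner and four cis neighbours.
The distinct arrangements are (5 in all): CO trans, CN trans, OH trans; CO cis, CN trans, OH cis; CO cis, CN cis, OH trans; CO cis, CN cis, OH cis (chiral); CO trans, CN cis, OH cis.

5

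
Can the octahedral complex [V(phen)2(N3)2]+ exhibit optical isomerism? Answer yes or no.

Each phen is bidentate and must span two cis positions.
Working through the distinct placements yields 2 geometric isomers: N3 trans; N3 cis (chiral).
One of these lacks any improper symmetry element and so occurs as an enantiomeric pair, giving 2 + 1 = 3 stereoisomers in total.

yes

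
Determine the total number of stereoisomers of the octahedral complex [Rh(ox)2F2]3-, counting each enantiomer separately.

In an octahedral complex each vertex has one trans partner and four cis neighbours.
Each ox is bidentate and must span two cis positions.
There are 2 geometric isomers: F trans; F cis (chiral).
One of these lacks any improper symmetry element and so occurs as an enantiomeric pair, giving 2 + 1 = 3 stereoisomers in total.

3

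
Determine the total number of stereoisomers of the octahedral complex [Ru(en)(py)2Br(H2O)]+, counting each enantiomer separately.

Each en is bidentate and must span two cis positions.
There are 4 geometric isomers: py cis (3 arrangements, 2 chiral); py trans.
Of these, 2 lack any improper symmetry element and so occur as enantiomeric pairs, giving 4 + 2 = 6 stereoisomers in total.

6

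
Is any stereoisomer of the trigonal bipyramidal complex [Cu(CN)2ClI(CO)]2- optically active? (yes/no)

yes

A trigonal bipyramid has two axial and three equatorial sites, which are chemically inequivalent.
Systematic enumeration (placing each ligand type in turn and discarding arrangements equivalent by rotation or reflection) gives 7 geometric isomers.
Of these, 3 lack any improper symmetry element and so occur as enantiomeric pairs, giving 7 + 3 = 10 stereoisomers in total.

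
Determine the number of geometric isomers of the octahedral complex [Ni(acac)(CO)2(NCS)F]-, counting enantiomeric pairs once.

4

Each acac is bidentate and must span two cis positions.
Working through the distinct placements yields 4 geometric isomers: CO trans; CO cis (3 arrangements, 2 chiral).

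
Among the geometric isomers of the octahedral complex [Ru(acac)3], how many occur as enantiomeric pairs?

The six octahedral sites form three mutually perpendicular trans pairs.
Each acac is bidentate and must span two cis positions.
Only one geometric arrangement is possible; it has no improper symmetry element, so it exists as a pair of enantiomers (2 stereoisomers).

1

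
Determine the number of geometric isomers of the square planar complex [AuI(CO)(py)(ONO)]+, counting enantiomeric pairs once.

3

In a square planar complex each vertex has one trans partner and two cis neighbours.
There are 3 geometric isomers: (CO/ONO trans, I/py trans); (CO/py trans, I/ONO trans); (CO/I trans, ONO/py trans).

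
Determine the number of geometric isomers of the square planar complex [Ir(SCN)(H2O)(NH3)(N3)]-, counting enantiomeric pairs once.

3

There are 3 geometric isomers: (H2O/NH3 trans, N3/SCN trans); (H2O/SCN trans, N3/NH3 trans); (H2O/N3 trans, NH3/SCN trans).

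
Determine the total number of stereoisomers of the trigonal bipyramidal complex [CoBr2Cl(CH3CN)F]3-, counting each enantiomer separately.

10

Systematic enumeration (placing each ligand type in turn and discarding arrangements equivalent by rotation or reflection) gives 7 geometric isomers.
Of these, 3 lack any improper symmetry element and so occur as enantiomeric pairs, giving 7 + 3 = 10 stereoisomers in total.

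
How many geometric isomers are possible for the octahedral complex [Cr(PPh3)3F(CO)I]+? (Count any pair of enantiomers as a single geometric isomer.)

4

The six octahedral sites form three mutually perpendicular trans pairs.
The distinct arrangements are (4 in all): PPh3 mer (3 arrangements); PPh3 fac (chiral).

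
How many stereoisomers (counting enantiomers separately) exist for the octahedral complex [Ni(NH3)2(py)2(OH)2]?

The distinct arrangements are (5 in all): NH3 trans, py trans, OH trans; NH3 trans, py cis, OH cis; NH3 cis, py trans, OH cis; NH3 cis, py cis, OH cis (chiral); NH3 cis, py cis, OH trans.
One of these lacks any improper symmetry element and so occurs as an enantiomeric pair, giving 5 + 1 = 6 stereoisomers in total.

6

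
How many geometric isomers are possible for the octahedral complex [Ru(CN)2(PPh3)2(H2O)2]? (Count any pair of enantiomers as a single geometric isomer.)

An octahedron has six vertices in three trans pairs; every non-trans pair is cis.
There are 5 geometric isomers: CN trans, PPh3 trans, H2O trans; CN trans, PPh3 cis, H2O cis; CN cis, PPh3 trans, H2O cis; CN cis, PPh3 cis, H2O cis (chiral); CN cis, PPh3 cis, H2O trans.

5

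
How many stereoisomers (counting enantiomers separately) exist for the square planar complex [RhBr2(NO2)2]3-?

A square has two trans pairs of vertices; adjacent vertices are cis.
Systematic placement gives 2 geometric isomers: Br cis; Br trans.
Each arrangement has an internal mirror plane or centre of symmetry, so none is chiral.

2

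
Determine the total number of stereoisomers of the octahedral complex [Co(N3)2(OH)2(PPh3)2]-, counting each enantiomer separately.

6

Systematic placement gives 5 geometric isomers: N3 trans, OH trans, PPh3 trans; N3 trans, OH cis, PPh3 cis; N3 cis, OH cis, PPh3 trans; N3 cis, OH cis, PPh3 cis (chiral); N3 cis, OH trans, PPh3 cis.
One of these lacks any improper symmetry element and so occurs as an enantiomeric pair, giving 5 + 1 = 6 stereoisomers in total.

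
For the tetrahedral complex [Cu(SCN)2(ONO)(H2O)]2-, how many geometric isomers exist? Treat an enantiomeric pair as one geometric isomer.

In a tetrahedral complex all four positions are equivalent and every pair of ligands is adjacent — there is no cis/trans distinction.
Only one geometric arrangement is possible.

1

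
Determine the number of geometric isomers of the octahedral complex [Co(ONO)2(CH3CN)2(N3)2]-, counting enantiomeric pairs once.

5

An octahedron has six vertices in three trans pairs; every non-trans pair is cis.
Systematic placement gives 5 geometric isomers: ONO trans, CH3CN trans, N3 trans; ONO cis, CH3CN trans, N3 cis; ONO trans, CH3CN cis, N3 cis; ONO cis, CH3CN cis, N3 cis (chiral); ONO cis, CH3CN cis, N3 trans.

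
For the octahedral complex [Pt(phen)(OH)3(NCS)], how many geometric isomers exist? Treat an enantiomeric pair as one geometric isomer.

In an octahedral complex each vertex has one trans partner and four cis neighbours.
Each phen is bidentate and must span two cis positions.
There are 2 geometric isomers: OH fac; OH mer.

2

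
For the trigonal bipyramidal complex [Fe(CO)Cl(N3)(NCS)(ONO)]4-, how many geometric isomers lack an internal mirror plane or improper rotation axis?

10

A trigonal bipyramid has two axial and three equatorial sites, which are chemically inequivalent.
Systematic enumeration (placing each ligand type in turn and discarding arrangements equivalent by rotation or reflection) gives 10 geometric isomers.
Of these, 10 lack any improper symmetry element and so occur as enantiomeric pairs, giving 10 + 10 = 20 stereoisomers in total.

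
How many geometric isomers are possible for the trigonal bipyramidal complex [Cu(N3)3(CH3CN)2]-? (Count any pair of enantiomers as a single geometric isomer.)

In a trigonal bipyramid the two axial positions differ from the three equatorial ones.
Working through the distinct placements yields 3 geometric isomers: CH3CN both axial; CH3CN one axial, one equatorial; CH3CN both equatorial.

3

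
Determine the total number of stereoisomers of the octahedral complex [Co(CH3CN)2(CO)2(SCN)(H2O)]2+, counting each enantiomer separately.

Working through the distinct placements yields 6 geometric isomers: CH3CN trans, CO trans; CH3CN trans, CO cis; CH3CN cis, CO cis (3 arrangements, 2 chiral); CH3CN cis, CO trans.
Of these, 2 lack any improper symmetry element and so occur as enantiomeric pairs, giving 6 + 2 = 8 stereoisomers in total.

8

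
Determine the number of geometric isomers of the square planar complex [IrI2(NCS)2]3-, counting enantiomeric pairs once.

2

In a square planar complex each vertex has one trans partner and two cis neighbours.
Working through the distinct placements yields 2 geometric isomers: I cis; I trans.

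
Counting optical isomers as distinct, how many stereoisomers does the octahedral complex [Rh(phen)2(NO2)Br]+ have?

3

The six octahedral sites form three mutually perpendicular trans pairs.
Each phen is bidentate and must span two cis positions.
Systematic placement gives 2 geometric isomers: NO2 and Br mutually trans; NO2 and Br mutually cis (chiral).
One of these lacks any improper symmetry element and so occurs as an enantiomeric pair, giving 2 + 1 = 3 stereoisomers in total.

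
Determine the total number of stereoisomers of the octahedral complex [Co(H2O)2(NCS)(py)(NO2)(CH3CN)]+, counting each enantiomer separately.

In an octahedral complex each vertex has one trans partner and four cis neighbours.
Exhaustive case analysis gives 9 geometric isomers.
Of these, 6 lack any improper symmetry element and so occur as enantiomeric pairs, giving 9 + 6 = 15 stereoisomers in total.

15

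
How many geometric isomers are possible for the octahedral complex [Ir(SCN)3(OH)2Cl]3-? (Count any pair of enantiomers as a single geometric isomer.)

The distinct arrangements are (3 in all): SCN mer, OH cis; SCN mer, OH trans; SCN fac, OH cis.

3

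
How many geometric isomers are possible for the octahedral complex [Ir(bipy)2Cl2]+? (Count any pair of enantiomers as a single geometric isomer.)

2

An octahedron has six vertices in three trans pairs; every non-trans pair is cis.
Each bipy is bidentate and must span two cis positions.
Working through the distinct placements yields 2 geometric isomers: Cl trans; Cl cis (chiral).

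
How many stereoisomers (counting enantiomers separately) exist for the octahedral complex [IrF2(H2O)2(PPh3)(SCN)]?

8

The six octahedral sites form three mutually perpendicular trans pairs.
The distinct arrangements are (6 in all): F trans, H2O trans; F trans, H2O cis; F cis, H2O cis (3 arrangements, 2 chiral); F cis, H2O trans.
Of these, 2 lack any improper symmetry element and so occur as enantiomeric pairs, giving 6 + 2 = 8 stereoisomers in total.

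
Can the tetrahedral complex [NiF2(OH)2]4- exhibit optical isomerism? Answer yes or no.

no

Only one geometric arrangement is possible.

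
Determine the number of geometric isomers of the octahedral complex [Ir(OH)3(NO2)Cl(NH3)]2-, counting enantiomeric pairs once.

An octahedron has six vertices in three trans pairs; every non-trans pair is cis.
There are 4 geometric isomers: OH mer (3 arrangements); OH fac (chiral).

4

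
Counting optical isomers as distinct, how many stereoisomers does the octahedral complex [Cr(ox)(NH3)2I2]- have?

In an octahedral complex each vertex has one trans partner and four cis neighbours.
Each ox is bidentate and must span two cis positions.
Systematic placement gives 3 geometric isomers: NH3 cis, I trans; NH3 cis, I cis (chiral); NH3 trans, I cis.
One of these lacks any improper symmetry element and so occurs as an enantiomeric pair, giving 3 + 1 = 4 stereoisomers in total.

4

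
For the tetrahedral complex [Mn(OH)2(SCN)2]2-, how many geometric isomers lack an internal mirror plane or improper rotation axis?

0

All four vertices of a tetrahedron are equivalent and mutually adjacent, so cis/trans isomerism cannot arise.
Only one geometric arrangement is possible.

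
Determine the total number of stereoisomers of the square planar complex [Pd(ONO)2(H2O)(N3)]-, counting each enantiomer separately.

2

A square has two trans pairs of vertices; adjacent vertices are cis.
There are 2 geometric isomers: ONO cis; ONO trans.
Each arrangement has an internal mirror plane or centre of symmetry, so none is chiral.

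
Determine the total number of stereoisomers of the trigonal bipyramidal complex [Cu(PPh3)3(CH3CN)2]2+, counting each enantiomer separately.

3

In a trigonal bipyramid the two axial positions differ from the three equatorial ones.
The distinct arrangements are (3 in all): CH3CN both axial; CH3CN one axial, one equatorial; CH3CN both equatorial.
Each arrangement has an internal mirror plane or centre of symmetry, so none is chiral.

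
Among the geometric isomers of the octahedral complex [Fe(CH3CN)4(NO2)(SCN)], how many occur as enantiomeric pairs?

0

The six octahedral sites form three mutually perpendicular trans pairs.
The distinct arrangements are (2 in all): NO2 and SCN mutually trans; NO2 and SCN mutually cis.
Each arrangement has an internal mirror plane or centre of symmetry, so none is chiral.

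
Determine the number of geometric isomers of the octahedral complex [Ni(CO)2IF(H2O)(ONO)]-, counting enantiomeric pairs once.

In an octahedral complex each vertex has one trans partner and four cis neighbours.
Placing the ligands in turn and identifying arrangements related by rotation or reflection leaves 9 distinct geometric isomers.

9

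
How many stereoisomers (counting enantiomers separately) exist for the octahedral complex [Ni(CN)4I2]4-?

2

Systematic placement gives 2 geometric isomers: I trans; I cis.
Each arrangement has an internal mirror plane or centre of symmetry, so none is chiral.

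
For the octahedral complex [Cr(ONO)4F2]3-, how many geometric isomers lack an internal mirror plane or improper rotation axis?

0

In an octahedral complex each vertex has one trans partner and four cis neighbours.
The distinct arrangements are (2 in all): F trans; F cis.
Each arrangement has an internal mirror plane or centre of symmetry, so none is chiral.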